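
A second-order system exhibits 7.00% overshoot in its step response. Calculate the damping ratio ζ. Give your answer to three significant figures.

ζ ≈ 0.646

ζ = −ln(OS)/√(π² + (ln OS)²). With OS = 0.0700, ln OS = −2.659 and ζ = 2.659/4.116 = 0.646.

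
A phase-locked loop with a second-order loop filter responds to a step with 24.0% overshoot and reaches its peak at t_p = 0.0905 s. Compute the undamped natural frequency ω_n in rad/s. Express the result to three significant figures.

ω_n ≈ 38.1 rad/s

ζ from %OS: ζ = |ln 0.240|/√(π²+ln²0.240) = 0.414.
From t_p = π/ω_d, ω_d = π/0.0905 = 34.7 rad/s, so ω_n = ω_d/√(1−ζ²) = 38.1 rad/s.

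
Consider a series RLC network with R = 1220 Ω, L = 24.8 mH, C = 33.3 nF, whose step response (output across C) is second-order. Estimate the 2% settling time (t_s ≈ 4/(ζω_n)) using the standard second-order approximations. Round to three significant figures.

For a series RLC circuit (capacitor voltage as output), ω_n = 1/√(LC) = 1/√(24.8 mH · 33.3 nF) = 34800 rad/s.
ζ = (R/2)·√(C/L) = (1220/2)·√(33.3 nF/24.8 mH) = 0.707.
t_s ≈ 4/(ζω_n) = 0.000163 s.

t_s ≈ 0.000163 s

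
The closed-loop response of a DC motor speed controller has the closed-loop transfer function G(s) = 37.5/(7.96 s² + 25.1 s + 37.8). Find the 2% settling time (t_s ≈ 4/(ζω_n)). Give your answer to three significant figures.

t_s ≈ 2.54 s

Dividing through by 7.96: denominator becomes s² + 3.153 s + 4.749.
So ω_n = √4.749 = 2.18 rad/s and ζ = 3.153/(2·2.18) = 0.724.
t_s ≈ 4/(ζω_n) = 2.54 s.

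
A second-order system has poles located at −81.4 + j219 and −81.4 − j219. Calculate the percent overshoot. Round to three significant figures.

With σ = 81.4, ω_d = 219: ω_n = √(σ²+ω_d²) = 234 rad/s, ζ = σ/ω_n = 0.348.
%OS = 100 e^{−πζ/√(1−ζ²)} with ζ = 0.348 gives 31.1%.

%OS ≈ 31.1%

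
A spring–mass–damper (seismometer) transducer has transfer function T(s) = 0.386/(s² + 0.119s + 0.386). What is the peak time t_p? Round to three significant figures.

Matching coefficients with s² + 2ζω_n s + ω_n² gives ω_n² = 0.386 ⇒ ω_n = 0.621 rad/s, and ζ = 0.119/(2ω_n) = 0.0958.
ω_d = 0.621·√(1 − 0.0958²) = 0.618 rad/s. Then t_p = π/ω_d = 5.08 s.

t_p ≈ 5.08 s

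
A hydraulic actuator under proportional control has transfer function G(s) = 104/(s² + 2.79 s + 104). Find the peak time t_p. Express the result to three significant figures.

Matching coefficients with s² + 2ζω_n s + ω_n² gives ω_n² = 104 ⇒ ω_n = 10.2 rad/s, and ζ = 2.79/(2ω_n) = 0.137.
ω_d = ω_n√(1−ζ²) = 10.1 rad/s. Then t_p = π/ω_d = 0.311 s.

t_p ≈ 0.311 s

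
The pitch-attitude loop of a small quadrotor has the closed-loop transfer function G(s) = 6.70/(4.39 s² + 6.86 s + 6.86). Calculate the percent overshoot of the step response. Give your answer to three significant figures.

Dividing through by 4.39: denominator becomes s² + 1.563 s + 1.563.
So ω_n = √1.563 = 1.25 rad/s and ζ = 1.563/(2·1.25) = 0.625.
Overshoot: exp(−π·0.625/√(1−0.625²)) = 0.0808, i.e. 8.08%.

%OS ≈ 8.08%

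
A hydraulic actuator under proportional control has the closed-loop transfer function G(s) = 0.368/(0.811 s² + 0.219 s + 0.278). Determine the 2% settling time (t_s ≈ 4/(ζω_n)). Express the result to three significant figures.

Dividing through by 0.811: denominator becomes s² + 0.2700 s + 0.3428.
So ω_n = √0.3428 = 0.585 rad/s and ζ = 0.2700/(2·0.585) = 0.231.
t_s ≈ 4/(ζω_n) = 29.6 s.

t_s ≈ 29.6 s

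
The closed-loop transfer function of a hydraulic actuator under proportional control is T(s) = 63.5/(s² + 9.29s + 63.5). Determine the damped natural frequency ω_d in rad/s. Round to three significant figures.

Matching coefficients with s² + 2ζω_n s + ω_n² gives ω_n² = 63.5 ⇒ ω_n = 7.97 rad/s, and ζ = 9.29/(2ω_n) = 0.583.
The damped frequency ω_d = ω_n√(1−ζ²) = 6.47 rad/s.

ω_d ≈ 6.47 rad/s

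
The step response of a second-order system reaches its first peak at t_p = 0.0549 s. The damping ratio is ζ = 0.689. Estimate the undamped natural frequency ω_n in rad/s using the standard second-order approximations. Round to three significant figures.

ω_n ≈ 79.0 rad/s

Peak time t_p = π/ω_d, so ω_d = π/t_p = π/0.0549 = 57.2 rad/s.
ω_n = ω_d/√(1−ζ²) = 57.2/√0.525 = 79.0 rad/s.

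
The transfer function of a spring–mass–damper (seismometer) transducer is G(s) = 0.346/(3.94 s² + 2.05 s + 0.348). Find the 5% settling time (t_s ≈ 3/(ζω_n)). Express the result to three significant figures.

Dividing through by 3.94: denominator becomes s² + 0.5203 s + 0.08832.
So ω_n = √0.08832 = 0.297 rad/s and ζ = 0.5203/(2·0.297) = 0.875.
t_s ≈ 3/(ζω_n) = 11.5 s.

t_s ≈ 11.5 s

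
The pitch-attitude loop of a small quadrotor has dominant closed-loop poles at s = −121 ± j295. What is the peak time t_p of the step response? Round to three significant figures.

t_p = π/ω_d with ω_d = 295 (the imaginary part), so t_p = 0.0106 s.

t_p ≈ 0.0106 s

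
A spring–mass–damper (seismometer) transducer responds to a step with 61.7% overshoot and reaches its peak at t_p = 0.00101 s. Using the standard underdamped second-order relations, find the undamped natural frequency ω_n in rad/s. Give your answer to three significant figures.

ω_n ≈ 3150 rad/s

ζ from %OS: ζ = |ln 0.617|/√(π²+ln²0.617) = 0.152.
From t_p = π/ω_d, ω_d = π/0.00101 = 3110 rad/s, so ω_n = ω_d/√(1−ζ²) = 3150 rad/s.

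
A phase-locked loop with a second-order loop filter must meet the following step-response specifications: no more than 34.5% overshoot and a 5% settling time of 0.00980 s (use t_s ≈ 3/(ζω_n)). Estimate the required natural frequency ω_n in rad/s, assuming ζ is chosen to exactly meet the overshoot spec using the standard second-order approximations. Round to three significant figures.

From %OS = 100·exp(−πζ/√(1−ζ²)), invert to get ζ = −ln(OS)/√(π² + ln²(OS)) with OS = 0.345.
−ln 0.345 = 1.064, so ζ = 1.064/√(π² + 1.133) = 0.321.
From t_s ≈ 3/(ζω_n): ω_n = 3/(ζ·t_s) = 3/(0.321·0.00980) = 954 rad/s.

ω_n ≈ 954 rad/s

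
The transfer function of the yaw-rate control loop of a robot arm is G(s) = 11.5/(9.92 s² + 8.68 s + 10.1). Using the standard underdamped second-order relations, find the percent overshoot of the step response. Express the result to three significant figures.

Dividing through by 9.92: denominator becomes s² + 0.8750 s + 1.018.
So ω_n = √1.018 = 1.01 rad/s and ζ = 0.8750/(2·1.01) = 0.434.
%OS = 100·exp(−πζ/√(1−ζ²)) = 22.1%.

%OS ≈ 22.1%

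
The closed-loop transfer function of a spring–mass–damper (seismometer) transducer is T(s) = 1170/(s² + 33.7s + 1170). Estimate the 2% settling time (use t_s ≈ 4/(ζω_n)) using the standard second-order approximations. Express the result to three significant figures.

Matching coefficients with s² + 2ζω_n s + ω_n² gives ω_n² = 1170 ⇒ ω_n = 34.2 rad/s, and ζ = 33.7/(2ω_n) = 0.493.
t_s ≈ 4/(ζω_n) = 4/(0.493·34.2) = 0.237 s.

t_s ≈ 0.237 s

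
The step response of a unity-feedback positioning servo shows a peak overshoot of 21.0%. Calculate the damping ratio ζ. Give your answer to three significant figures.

ζ = −ln(OS)/√(π² + (ln OS)²). With OS = 0.210, ln OS = −1.561 and ζ = 1.561/3.508 = 0.445.

ζ ≈ 0.445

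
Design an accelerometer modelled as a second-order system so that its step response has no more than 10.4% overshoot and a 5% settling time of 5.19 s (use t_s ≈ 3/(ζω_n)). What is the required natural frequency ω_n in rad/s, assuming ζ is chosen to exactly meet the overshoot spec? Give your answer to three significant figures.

ζ = −ln(OS)/√(π² + (ln OS)²). With OS = 0.104, ln OS = −2.263 and ζ = 2.263/3.872 = 0.585.
Then ω_n = 3/(ζ t_s) = 3/(0.585 × 5.19) = 0.989 rad/s.

ω_n ≈ 0.989 rad/s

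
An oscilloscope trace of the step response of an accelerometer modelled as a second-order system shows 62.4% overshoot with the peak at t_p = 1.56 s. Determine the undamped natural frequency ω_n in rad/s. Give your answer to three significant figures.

ω_n ≈ 2.04 rad/s

From the overshoot, ζ = −ln(OS)/√(π²+ln²(OS)) = 0.148.
From t_p = π/ω_d, ω_d = π/1.56 = 2.01 rad/s, so ω_n = ω_d/√(1−ζ²) = 2.04 rad/s.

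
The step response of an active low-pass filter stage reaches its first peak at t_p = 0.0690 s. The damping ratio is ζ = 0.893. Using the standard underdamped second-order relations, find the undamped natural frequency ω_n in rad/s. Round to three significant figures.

Peak time t_p = π/ω_d, so ω_d = π/t_p = π/0.0690 = 45.5 rad/s.
ω_n = ω_d/√(1−ζ²) = 45.5/√0.203 = 101 rad/s.

ω_n ≈ 101 rad/s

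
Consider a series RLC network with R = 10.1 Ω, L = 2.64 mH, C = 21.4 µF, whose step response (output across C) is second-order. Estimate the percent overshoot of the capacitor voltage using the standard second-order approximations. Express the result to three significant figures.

For a series RLC circuit (capacitor voltage as output), ω_n = 1/√(LC) = 1/√(2.64 mH · 21.4 µF) = 4210 rad/s.
ζ = (R/2)·√(C/L) = (10.1/2)·√(21.4 µF/2.64 mH) = 0.455.
%OS = 100·exp(−πζ/√(1−ζ²)) = 20.1%.

%OS ≈ 20.1%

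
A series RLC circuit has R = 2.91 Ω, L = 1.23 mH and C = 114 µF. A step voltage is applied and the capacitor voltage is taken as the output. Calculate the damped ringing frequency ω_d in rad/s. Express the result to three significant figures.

ω_d ≈ 2390 rad/s

For a series RLC circuit (capacitor voltage as output), ω_n = 1/√(LC) = 1/√(1.23 mH · 114 µF) = 2670 rad/s.
ζ = (R/2)·√(C/L) = (2.91/2)·√(114 µF/1.23 mH) = 0.443.
ω_d = 2670·√(1 − 0.443²) = 2390 rad/s.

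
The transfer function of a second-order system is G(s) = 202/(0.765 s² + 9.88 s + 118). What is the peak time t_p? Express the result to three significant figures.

Dividing through by 0.765: denominator becomes s² + 12.92 s + 154.2.
So ω_n = √154.2 = 12.4 rad/s and ζ = 12.92/(2·12.4) = 0.520.
ω_d = 12.4·√(1 − 0.520²) = 10.6 rad/s. t_p = π/ω_d = 0.296 s.

t_p ≈ 0.296 s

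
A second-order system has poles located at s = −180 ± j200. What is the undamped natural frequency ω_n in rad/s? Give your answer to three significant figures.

ω_n ≈ 269 rad/s

With σ = 180, ω_d = 200: ω_n = √(σ²+ω_d²) = 269 rad/s, ζ = σ/ω_n = 0.669.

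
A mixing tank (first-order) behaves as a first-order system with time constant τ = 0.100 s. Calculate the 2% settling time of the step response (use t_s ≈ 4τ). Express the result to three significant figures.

t_s ≈ 0.400 s

t_s ≈ 4τ = 0.400 s.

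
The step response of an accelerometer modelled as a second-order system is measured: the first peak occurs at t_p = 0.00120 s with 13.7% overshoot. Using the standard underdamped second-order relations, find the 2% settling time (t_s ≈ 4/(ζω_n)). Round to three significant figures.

From the overshoot, ζ = −ln(OS)/√(π²+ln²(OS)) = 0.535.
t_p = π/ω_d ⇒ ω_d = 2620 rad/s; then ω_n = ω_d/√(1−ζ²) = 3100 rad/s.
t_s ≈ 4/(ζω_n) = 4/(0.535·3100) = 0.00241 s.

t_s ≈ 0.00241 s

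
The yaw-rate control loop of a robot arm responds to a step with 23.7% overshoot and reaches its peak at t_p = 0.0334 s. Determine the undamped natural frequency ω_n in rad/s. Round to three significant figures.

ω_n ≈ 103 rad/s

From the overshoot, ζ = −ln(OS)/√(π²+ln²(OS)) = 0.417.
From t_p = π/ω_d, ω_d = π/0.0334 = 94.1 rad/s, so ω_n = ω_d/√(1−ζ²) = 103 rad/s.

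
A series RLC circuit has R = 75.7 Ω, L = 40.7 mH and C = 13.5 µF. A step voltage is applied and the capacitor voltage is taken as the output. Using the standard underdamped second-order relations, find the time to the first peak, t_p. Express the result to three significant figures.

t_p ≈ 0.00321 s

For a series RLC circuit (capacitor voltage as output), ω_n = 1/√(LC) = 1/√(40.7 mH · 13.5 µF) = 1350 rad/s.
ζ = (R/2)·√(C/L) = (75.7/2)·√(13.5 µF/40.7 mH) = 0.689.
ω_d = ω_n√(1−ζ²) = 977 rad/s. t_p = π/ω_d = 0.00321 s.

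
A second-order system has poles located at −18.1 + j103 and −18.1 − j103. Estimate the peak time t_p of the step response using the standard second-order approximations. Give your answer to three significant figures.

t_p = π/ω_d with ω_d = 103 (the imaginary part), so t_p = 0.0305 s.

t_p ≈ 0.0305 s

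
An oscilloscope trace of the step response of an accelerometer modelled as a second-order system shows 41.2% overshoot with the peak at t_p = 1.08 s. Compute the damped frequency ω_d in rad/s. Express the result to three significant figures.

t_p = π/ω_d, so ω_d = π/1.08 = 2.91 rad/s.

ω_d ≈ 2.91 rad/s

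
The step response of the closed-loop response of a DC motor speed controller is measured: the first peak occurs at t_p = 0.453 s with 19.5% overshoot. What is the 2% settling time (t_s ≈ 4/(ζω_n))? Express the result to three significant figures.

The overshoot fixes ζ = −ln(OS)/√(π²+ln²(OS)) = 0.462.
From t_p = π/ω_d, ω_d = π/0.453 = 6.94 rad/s, so ω_n = ω_d/√(1−ζ²) = 7.82 rad/s.
t_s ≈ 4/(ζω_n) = 4/(0.462·7.82) = 1.11 s.

t_s ≈ 1.11 s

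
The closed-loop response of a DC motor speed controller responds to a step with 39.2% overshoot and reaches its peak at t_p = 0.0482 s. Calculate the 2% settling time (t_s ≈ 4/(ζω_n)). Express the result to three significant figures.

From the overshoot, ζ = −ln(OS)/√(π²+ln²(OS)) = 0.286.
From t_p = π/ω_d, ω_d = π/0.0482 = 65.2 rad/s, so ω_n = ω_d/√(1−ζ²) = 68.0 rad/s.
t_s ≈ 4/(ζω_n) = 4/(0.286·68.0) = 0.206 s.

t_s ≈ 0.206 s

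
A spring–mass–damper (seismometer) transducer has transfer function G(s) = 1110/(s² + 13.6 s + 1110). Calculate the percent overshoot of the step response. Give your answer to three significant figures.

ω_n = √1110 = 33.3 rad/s; ζ = 13.6/(2·33.3) = 0.204.
%OS = 100 e^{−πζ/√(1−ζ²)} with ζ = 0.204 gives 51.9%.

%OS ≈ 51.9%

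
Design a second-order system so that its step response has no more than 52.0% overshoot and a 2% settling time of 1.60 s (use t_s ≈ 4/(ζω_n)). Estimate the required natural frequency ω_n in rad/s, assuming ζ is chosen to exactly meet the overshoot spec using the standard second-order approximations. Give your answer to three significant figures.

Inverting the overshoot relation: ζ = |ln 0.520|/√(π² + ln²0.520) = 0.204.
Then ω_n = 4/(ζ t_s) = 4/(0.204 × 1.60) = 12.3 rad/s.

ω_n ≈ 12.3 rad/s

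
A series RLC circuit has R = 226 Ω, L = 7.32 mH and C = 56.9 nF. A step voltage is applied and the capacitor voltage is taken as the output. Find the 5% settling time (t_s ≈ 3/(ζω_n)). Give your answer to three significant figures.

For a series RLC circuit (capacitor voltage as output), ω_n = 1/√(LC) = 1/√(7.32 mH · 56.9 nF) = 49000 rad/s.
ζ = (R/2)·√(C/L) = (226/2)·√(56.9 nF/7.32 mH) = 0.315.
t_s ≈ 3/(ζω_n) = 0.000194 s.

t_s ≈ 0.000194 s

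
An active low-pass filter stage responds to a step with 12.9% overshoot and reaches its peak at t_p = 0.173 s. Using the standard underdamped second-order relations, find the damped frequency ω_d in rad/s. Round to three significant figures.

ω_d ≈ 18.2 rad/s

t_p = π/ω_d, so ω_d = π/0.173 = 18.2 rad/s.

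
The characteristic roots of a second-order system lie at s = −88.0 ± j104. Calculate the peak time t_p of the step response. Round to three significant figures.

t_p = π/ω_d with ω_d = 104 (the imaginary part), so t_p = 0.0302 s.

t_p ≈ 0.0302 s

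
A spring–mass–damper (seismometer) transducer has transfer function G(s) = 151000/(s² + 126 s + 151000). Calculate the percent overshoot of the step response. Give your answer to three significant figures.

%OS ≈ 59.7%

Comparing the denominator to s² + 2ζω_n s + ω_n²: ω_n = √151000 = 389 rad/s, and 2ζω_n = 126 so ζ = 126/(2·389) = 0.162.
%OS = 100 e^{−πζ/√(1−ζ²)} with ζ = 0.162 gives 59.7%.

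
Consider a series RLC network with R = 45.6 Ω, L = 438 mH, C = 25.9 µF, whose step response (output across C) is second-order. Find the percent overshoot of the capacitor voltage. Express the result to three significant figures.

%OS ≈ 57.2%

For a series RLC circuit (capacitor voltage as output), ω_n = 1/√(LC) = 1/√(438 mH · 25.9 µF) = 297 rad/s.
ζ = (R/2)·√(C/L) = (45.6/2)·√(25.9 µF/438 mH) = 0.175.
Overshoot: exp(−π·0.175/√(1−0.175²)) = 0.572, i.e. 57.2%.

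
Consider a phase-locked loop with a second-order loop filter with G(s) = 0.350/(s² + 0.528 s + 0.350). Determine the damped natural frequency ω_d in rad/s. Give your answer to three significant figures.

Comparing the denominator to s² + 2ζω_n s + ω_n²: ω_n = √0.350 = 0.592 rad/s, and 2ζω_n = 0.528 so ζ = 0.528/(2·0.592) = 0.446.
The damped frequency ω_d = ω_n√(1−ζ²) = 0.529 rad/s.

ω_d ≈ 0.529 rad/s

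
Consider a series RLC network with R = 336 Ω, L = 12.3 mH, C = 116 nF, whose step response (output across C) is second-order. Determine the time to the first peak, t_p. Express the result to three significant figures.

For a series RLC circuit (capacitor voltage as output), ω_n = 1/√(LC) = 1/√(12.3 mH · 116 nF) = 26500 rad/s.
ζ = (R/2)·√(C/L) = (336/2)·√(116 nF/12.3 mH) = 0.516.
ω_d = ω_n√(1−ζ²) = 22700 rad/s. t_p = π/ω_d = 0.000139 s.

t_p ≈ 0.000139 s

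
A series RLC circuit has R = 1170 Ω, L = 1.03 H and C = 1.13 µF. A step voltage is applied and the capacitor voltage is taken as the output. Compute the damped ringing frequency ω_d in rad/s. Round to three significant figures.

For a series RLC circuit (capacitor voltage as output), ω_n = 1/√(LC) = 1/√(1.03 H · 1.13 µF) = 927 rad/s.
ζ = (R/2)·√(C/L) = (1170/2)·√(1.13 µF/1.03 H) = 0.613.
ω_d = ω_n√(1−ζ²) = 733 rad/s.

ω_d ≈ 733 rad/s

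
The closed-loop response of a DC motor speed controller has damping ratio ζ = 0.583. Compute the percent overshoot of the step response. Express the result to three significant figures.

For an underdamped second-order system, %OS = 100·exp(−πζ/√(1−ζ²)).
πζ/√(1−ζ²) = π·0.583/√(1−0.340) = 2.254, so %OS = 100·e^(−2.254) = 10.5%.

%OS ≈ 10.5%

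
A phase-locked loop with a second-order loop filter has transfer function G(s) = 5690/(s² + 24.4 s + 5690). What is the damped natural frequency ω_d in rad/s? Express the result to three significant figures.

ω_d ≈ 74.4 rad/s

ω_n = √5690 = 75.4 rad/s; ζ = 24.4/(2·75.4) = 0.162.
ω_d = 75.4·√(1 − 0.162²) = 74.4 rad/s.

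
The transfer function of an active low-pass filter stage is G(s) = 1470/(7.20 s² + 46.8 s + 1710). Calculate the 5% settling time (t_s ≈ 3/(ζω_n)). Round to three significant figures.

t_s ≈ 0.923 s

Dividing through by 7.20: denominator becomes s² + 6.500 s + 237.5.
So ω_n = √237.5 = 15.4 rad/s and ζ = 6.500/(2·15.4) = 0.211.
t_s ≈ 3/(ζω_n) = 0.923 s.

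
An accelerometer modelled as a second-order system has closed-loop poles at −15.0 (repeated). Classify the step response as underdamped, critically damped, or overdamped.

Since there is a repeated negative-real pole, the response is critically damped.

critically damped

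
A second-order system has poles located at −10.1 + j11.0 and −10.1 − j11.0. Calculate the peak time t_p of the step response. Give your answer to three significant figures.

t_p ≈ 0.286 s

t_p = π/ω_d with ω_d = 11.0 (the imaginary part), so t_p = 0.286 s.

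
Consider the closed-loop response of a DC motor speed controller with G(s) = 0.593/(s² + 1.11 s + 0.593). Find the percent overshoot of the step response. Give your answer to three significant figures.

Matching coefficients with s² + 2ζω_n s + ω_n² gives ω_n² = 0.593 ⇒ ω_n = 0.770 rad/s, and ζ = 1.11/(2ω_n) = 0.721.
Overshoot: exp(−π·0.721/√(1−0.721²)) = 0.0382, i.e. 3.82%.

%OS ≈ 3.82%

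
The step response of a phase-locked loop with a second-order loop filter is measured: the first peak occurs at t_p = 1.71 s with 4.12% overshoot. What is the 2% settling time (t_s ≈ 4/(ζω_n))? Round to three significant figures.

The overshoot fixes ζ = −ln(OS)/√(π²+ln²(OS)) = 0.712.
t_p = π/ω_d ⇒ ω_d = 1.84 rad/s; then ω_n = ω_d/√(1−ζ²) = 2.62 rad/s.
t_s ≈ 4/(ζω_n) = 4/(0.712·2.62) = 2.14 s.

t_s ≈ 2.14 s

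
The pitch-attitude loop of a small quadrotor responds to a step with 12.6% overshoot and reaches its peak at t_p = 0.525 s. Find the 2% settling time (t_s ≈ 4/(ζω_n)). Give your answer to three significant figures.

t_s ≈ 1.01 s

ζ from %OS: ζ = |ln 0.126|/√(π²+ln²0.126) = 0.550.
t_p = π/ω_d ⇒ ω_d = 5.98 rad/s; then ω_n = ω_d/√(1−ζ²) = 7.17 rad/s.
t_s ≈ 4/(ζω_n) = 4/(0.550·7.17) = 1.01 s.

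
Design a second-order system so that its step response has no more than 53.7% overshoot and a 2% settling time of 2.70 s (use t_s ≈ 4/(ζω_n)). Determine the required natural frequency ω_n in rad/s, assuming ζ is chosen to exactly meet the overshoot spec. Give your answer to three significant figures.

ζ = −ln(OS)/√(π² + (ln OS)²). With OS = 0.537, ln OS = −0.6218 and ζ = 0.6218/3.203 = 0.194.
From t_s ≈ 4/(ζω_n): ω_n = 4/(ζ·t_s) = 4/(0.194·2.70) = 7.63 rad/s.

ω_n ≈ 7.63 rad/s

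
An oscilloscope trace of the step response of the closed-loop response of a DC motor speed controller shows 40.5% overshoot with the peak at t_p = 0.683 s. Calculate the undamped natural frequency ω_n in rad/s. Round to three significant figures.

ζ from %OS: ζ = |ln 0.405|/√(π²+ln²0.405) = 0.276.
From t_p = π/ω_d, ω_d = π/0.683 = 4.60 rad/s, so ω_n = ω_d/√(1−ζ²) = 4.79 rad/s.

ω_n ≈ 4.79 rad/s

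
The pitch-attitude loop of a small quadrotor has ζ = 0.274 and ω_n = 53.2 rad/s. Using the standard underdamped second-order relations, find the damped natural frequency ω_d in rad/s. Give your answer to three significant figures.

ω_d = ω_n√(1−ζ²) = 53.2·√0.925 = 51.2 rad/s.

ω_d ≈ 51.2 rad/s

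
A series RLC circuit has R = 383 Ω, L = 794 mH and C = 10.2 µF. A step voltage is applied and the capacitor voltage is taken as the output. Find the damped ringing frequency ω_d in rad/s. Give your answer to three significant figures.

ω_d ≈ 256 rad/s

For a series RLC circuit (capacitor voltage as output), ω_n = 1/√(LC) = 1/√(794 mH · 10.2 µF) = 351 rad/s.
ζ = (R/2)·√(C/L) = (383/2)·√(10.2 µF/794 mH) = 0.686.
ω_d = 351·√(1 − 0.686²) = 256 rad/s.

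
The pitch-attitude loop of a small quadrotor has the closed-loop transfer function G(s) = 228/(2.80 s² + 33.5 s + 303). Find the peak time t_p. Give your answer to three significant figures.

t_p ≈ 0.369 s

Dividing through by 2.80: denominator becomes s² + 11.96 s + 108.2.
So ω_n = √108.2 = 10.4 rad/s and ζ = 11.96/(2·10.4) = 0.575.
ω_d = 10.4·√(1 − 0.575²) = 8.51 rad/s. t_p = π/ω_d = 0.369 s.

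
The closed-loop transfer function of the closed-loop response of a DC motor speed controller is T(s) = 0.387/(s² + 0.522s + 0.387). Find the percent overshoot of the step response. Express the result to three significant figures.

%OS ≈ 23.4%

Comparing the denominator to s² + 2ζω_n s + ω_n²: ω_n = √0.387 = 0.622 rad/s, and 2ζω_n = 0.522 so ζ = 0.522/(2·0.622) = 0.420.
%OS = 100·exp(−πζ/√(1−ζ²)) = 23.4%.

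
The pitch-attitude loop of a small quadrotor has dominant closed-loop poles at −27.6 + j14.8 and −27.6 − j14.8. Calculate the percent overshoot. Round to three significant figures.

%OS ≈ 0.286%

The poles are at −σ ± jω_d with σ = 27.6 and ω_d = 14.8, so ω_n = √(σ²+ω_d²) = 31.3 rad/s and ζ = σ/ω_n = 0.881.
%OS = 100·exp(−πζ/√(1−ζ²)) = 0.286%.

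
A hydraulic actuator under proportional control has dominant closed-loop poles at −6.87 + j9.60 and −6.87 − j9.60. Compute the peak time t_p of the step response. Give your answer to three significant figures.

t_p = π/ω_d with ω_d = 9.60 (the imaginary part), so t_p = 0.327 s.

t_p ≈ 0.327 s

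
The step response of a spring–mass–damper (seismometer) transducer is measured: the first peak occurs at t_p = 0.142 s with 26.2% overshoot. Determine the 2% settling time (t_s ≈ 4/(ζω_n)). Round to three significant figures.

t_s ≈ 0.424 s

ζ from %OS: ζ = |ln 0.262|/√(π²+ln²0.262) = 0.392.
t_p = π/ω_d ⇒ ω_d = 22.1 rad/s; then ω_n = ω_d/√(1−ζ²) = 24.1 rad/s.
t_s ≈ 4/(ζω_n) = 4/(0.392·24.1) = 0.424 s.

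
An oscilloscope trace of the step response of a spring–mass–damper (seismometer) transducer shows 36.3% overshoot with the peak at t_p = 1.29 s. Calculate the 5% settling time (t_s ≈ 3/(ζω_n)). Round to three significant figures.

t_s ≈ 3.82 s

The overshoot fixes ζ = −ln(OS)/√(π²+ln²(OS)) = 0.307.
From t_p = π/ω_d, ω_d = π/1.29 = 2.44 rad/s, so ω_n = ω_d/√(1−ζ²) = 2.56 rad/s.
t_s ≈ 3/(ζω_n) = 3/(0.307·2.56) = 3.82 s.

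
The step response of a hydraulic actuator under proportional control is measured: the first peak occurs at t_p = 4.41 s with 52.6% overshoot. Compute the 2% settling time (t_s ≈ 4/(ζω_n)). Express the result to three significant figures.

t_s ≈ 27.5 s

The overshoot fixes ζ = −ln(OS)/√(π²+ln²(OS)) = 0.200.
t_p = π/ω_d ⇒ ω_d = 0.712 rad/s; then ω_n = ω_d/√(1−ζ²) = 0.727 rad/s.
t_s ≈ 4/(ζω_n) = 4/(0.200·0.727) = 27.5 s.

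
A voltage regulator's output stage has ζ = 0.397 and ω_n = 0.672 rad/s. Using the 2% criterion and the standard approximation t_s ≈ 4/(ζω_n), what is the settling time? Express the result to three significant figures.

t_s ≈ 4/(ζω_n) = 4/(0.397 × 0.672) = 15.0 s.

t_s ≈ 15.0 s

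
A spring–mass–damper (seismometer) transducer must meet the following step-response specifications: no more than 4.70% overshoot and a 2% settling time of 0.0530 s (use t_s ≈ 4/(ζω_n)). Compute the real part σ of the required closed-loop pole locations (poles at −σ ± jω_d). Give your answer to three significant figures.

σ ≈ 75.5

The settling-time spec alone fixes σ = ζω_n = 4/t_s = 4/0.0530 = 75.5.
(Overshoot then fixes ζ = 0.697 and hence ω_d = σ·√(1−ζ²)/ζ = 77.5 rad/s.)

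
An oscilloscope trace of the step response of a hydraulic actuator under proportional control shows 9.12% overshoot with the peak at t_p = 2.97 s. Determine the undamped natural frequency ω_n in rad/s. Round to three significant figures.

ζ from %OS: ζ = |ln 0.0912|/√(π²+ln²0.0912) = 0.606.
t_p = π/ω_d ⇒ ω_d = 1.06 rad/s; then ω_n = ω_d/√(1−ζ²) = 1.33 rad/s.

ω_n ≈ 1.33 rad/s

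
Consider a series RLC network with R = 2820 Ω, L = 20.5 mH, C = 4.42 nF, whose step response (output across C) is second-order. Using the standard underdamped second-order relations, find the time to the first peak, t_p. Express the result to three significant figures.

For a series RLC circuit (capacitor voltage as output), ω_n = 1/√(LC) = 1/√(20.5 mH · 4.42 nF) = 105000 rad/s.
ζ = (R/2)·√(C/L) = (2820/2)·√(4.42 nF/20.5 mH) = 0.655.
The damped frequency ω_d = ω_n√(1−ζ²) = 79400 rad/s. t_p = π/ω_d = 0.0000396 s.

t_p ≈ 0.0000396 s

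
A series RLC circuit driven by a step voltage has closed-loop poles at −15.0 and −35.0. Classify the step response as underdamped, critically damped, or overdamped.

Since the poles are distinct, negative and real, the response is overdamped.

overdamped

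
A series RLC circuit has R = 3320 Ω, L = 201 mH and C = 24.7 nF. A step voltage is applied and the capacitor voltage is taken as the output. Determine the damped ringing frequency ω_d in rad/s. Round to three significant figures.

ω_d ≈ 11500 rad/s

For a series RLC circuit (capacitor voltage as output), ω_n = 1/√(LC) = 1/√(201 mH · 24.7 nF) = 14200 rad/s.
ζ = (R/2)·√(C/L) = (3320/2)·√(24.7 nF/201 mH) = 0.582.
The damped frequency ω_d = ω_n√(1−ζ²) = 11500 rad/s.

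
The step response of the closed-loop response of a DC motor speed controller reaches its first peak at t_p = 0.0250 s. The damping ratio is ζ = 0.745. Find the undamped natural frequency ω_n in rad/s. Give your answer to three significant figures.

ω_n ≈ 188 rad/s

Peak time t_p = π/ω_d, so ω_d = π/t_p = π/0.0250 = 126 rad/s.
ω_n = ω_d/√(1−ζ²) = 126/√0.445 = 188 rad/s.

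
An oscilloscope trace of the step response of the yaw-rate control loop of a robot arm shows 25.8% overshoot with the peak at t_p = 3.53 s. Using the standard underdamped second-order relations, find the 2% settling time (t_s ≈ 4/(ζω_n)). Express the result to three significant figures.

The overshoot fixes ζ = −ln(OS)/√(π²+ln²(OS)) = 0.396.
From t_p = π/ω_d, ω_d = π/3.53 = 0.890 rad/s, so ω_n = ω_d/√(1−ζ²) = 0.969 rad/s.
t_s ≈ 4/(ζω_n) = 4/(0.396·0.969) = 10.4 s.

t_s ≈ 10.4 s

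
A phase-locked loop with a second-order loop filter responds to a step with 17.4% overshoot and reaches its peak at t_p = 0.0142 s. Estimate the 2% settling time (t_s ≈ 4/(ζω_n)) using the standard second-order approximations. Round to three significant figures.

From the overshoot, ζ = −ln(OS)/√(π²+ln²(OS)) = 0.486.
t_p = π/ω_d ⇒ ω_d = 221 rad/s; then ω_n = ω_d/√(1−ζ²) = 253 rad/s.
t_s ≈ 4/(ζω_n) = 4/(0.486·253) = 0.0325 s.

t_s ≈ 0.0325 s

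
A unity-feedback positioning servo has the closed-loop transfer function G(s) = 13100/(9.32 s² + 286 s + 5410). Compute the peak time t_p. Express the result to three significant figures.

t_p ≈ 0.169 s

Dividing through by 9.32: denominator becomes s² + 30.69 s + 580.5.
So ω_n = √580.5 = 24.1 rad/s and ζ = 30.69/(2·24.1) = 0.637.
ω_d = 24.1·√(1 − 0.637²) = 18.6 rad/s. t_p = π/ω_d = 0.169 s.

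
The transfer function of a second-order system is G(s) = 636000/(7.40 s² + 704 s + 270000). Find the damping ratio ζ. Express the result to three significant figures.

Dividing through by 7.40: denominator becomes s² + 95.14 s + 36490.
So ω_n = √36490 = 191 rad/s and ζ = 95.14/(2·191) = 0.249.

ζ ≈ 0.249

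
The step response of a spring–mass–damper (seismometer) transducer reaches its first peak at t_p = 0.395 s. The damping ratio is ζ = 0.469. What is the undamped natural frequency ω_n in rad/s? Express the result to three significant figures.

Peak time t_p = π/ω_d, so ω_d = π/t_p = π/0.395 = 7.95 rad/s.
ω_n = ω_d/√(1−ζ²) = 7.95/√0.780 = 9.01 rad/s.

ω_n ≈ 9.01 rad/s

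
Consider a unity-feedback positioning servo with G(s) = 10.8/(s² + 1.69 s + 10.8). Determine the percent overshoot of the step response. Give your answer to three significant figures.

%OS ≈ 43.3%

ω_n = √10.8 = 3.29 rad/s; ζ = 1.69/(2·3.29) = 0.257.
%OS = 100·exp(−πζ/√(1−ζ²)) = 43.3%.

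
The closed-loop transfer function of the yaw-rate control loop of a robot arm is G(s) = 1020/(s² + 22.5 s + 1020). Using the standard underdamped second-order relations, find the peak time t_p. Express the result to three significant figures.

Comparing the denominator to s² + 2ζω_n s + ω_n²: ω_n = √1020 = 31.9 rad/s, and 2ζω_n = 22.5 so ζ = 22.5/(2·31.9) = 0.352.
ω_d = ω_n√(1−ζ²) = 29.9 rad/s. Then t_p = π/ω_d = 0.105 s.

t_p ≈ 0.105 s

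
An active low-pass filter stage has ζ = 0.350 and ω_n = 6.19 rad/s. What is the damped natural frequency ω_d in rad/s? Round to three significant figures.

ω_d ≈ 5.80 rad/s

ω_d = ω_n√(1−ζ²) = 6.19·√0.878 = 5.80 rad/s.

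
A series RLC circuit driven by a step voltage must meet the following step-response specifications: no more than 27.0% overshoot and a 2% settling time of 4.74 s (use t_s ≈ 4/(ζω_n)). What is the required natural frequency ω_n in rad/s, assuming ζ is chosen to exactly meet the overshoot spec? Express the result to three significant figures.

ω_n ≈ 2.19 rad/s

Inverting the overshoot relation: ζ = |ln 0.270|/√(π² + ln²0.270) = 0.385.
Then ω_n = 4/(ζ t_s) = 4/(0.385 × 4.74) = 2.19 rad/s.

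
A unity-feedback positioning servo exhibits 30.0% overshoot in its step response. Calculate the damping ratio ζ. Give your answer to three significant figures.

ζ ≈ 0.358

From %OS = 100·exp(−πζ/√(1−ζ²)), invert to get ζ = −ln(OS)/√(π² + ln²(OS)) with OS = 0.300.
−ln 0.300 = 1.204, so ζ = 1.204/√(π² + 1.450) = 0.358.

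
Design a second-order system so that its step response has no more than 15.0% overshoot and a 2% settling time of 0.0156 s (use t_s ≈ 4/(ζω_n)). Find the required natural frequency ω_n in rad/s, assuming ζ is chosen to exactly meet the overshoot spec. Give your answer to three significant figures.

From %OS = 100·exp(−πζ/√(1−ζ²)), invert to get ζ = −ln(OS)/√(π² + ln²(OS)) with OS = 0.150.
−ln 0.150 = 1.897, so ζ = 1.897/√(π² + 3.599) = 0.517.
Then ω_n = 4/(ζ t_s) = 4/(0.517 × 0.0156) = 496 rad/s.

ω_n ≈ 496 rad/s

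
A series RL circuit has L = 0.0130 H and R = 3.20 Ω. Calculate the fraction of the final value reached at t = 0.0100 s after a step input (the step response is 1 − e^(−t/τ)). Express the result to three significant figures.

y/y_∞ ≈ 0.915

τ = L/R = 0.0130/3.20 = 0.00406 s.
y(t)/y_∞ = 1 − e^(−t/τ) = 1 − e^(−0.0100/0.00406) = 1 − e^(−2.46) = 0.915.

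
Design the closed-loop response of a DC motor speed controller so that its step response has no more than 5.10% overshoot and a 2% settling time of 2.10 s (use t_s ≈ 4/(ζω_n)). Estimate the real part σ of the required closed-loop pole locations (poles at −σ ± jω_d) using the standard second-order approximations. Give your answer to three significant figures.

σ ≈ 1.90

The settling-time spec alone fixes σ = ζω_n = 4/t_s = 4/2.10 = 1.90.
(Overshoot then fixes ζ = 0.688 and hence ω_d = σ·√(1−ζ²)/ζ = 2.01 rad/s.)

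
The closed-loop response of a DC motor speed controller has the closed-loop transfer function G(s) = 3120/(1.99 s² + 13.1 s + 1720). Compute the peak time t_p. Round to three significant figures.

t_p ≈ 0.108 s

Dividing through by 1.99: denominator becomes s² + 6.583 s + 864.3.
So ω_n = √864.3 = 29.4 rad/s and ζ = 6.583/(2·29.4) = 0.112.
The damped frequency ω_d = ω_n√(1−ζ²) = 29.2 rad/s. t_p = π/ω_d = 0.108 s.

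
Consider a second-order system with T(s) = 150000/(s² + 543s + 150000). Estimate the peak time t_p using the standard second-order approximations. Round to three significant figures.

Matching coefficients with s² + 2ζω_n s + ω_n² gives ω_n² = 150000 ⇒ ω_n = 387 rad/s, and ζ = 543/(2ω_n) = 0.701.
The damped frequency ω_d = ω_n√(1−ζ²) = 276 rad/s. Then t_p = π/ω_d = 0.0114 s.

t_p ≈ 0.0114 s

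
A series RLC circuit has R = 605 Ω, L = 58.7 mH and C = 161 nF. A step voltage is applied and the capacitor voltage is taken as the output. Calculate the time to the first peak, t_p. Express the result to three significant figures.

For a series RLC circuit (capacitor voltage as output), ω_n = 1/√(LC) = 1/√(58.7 mH · 161 nF) = 10300 rad/s.
ζ = (R/2)·√(C/L) = (605/2)·√(161 nF/58.7 mH) = 0.501.
ω_d = 10300·√(1 − 0.501²) = 8900 rad/s. t_p = π/ω_d = 0.000353 s.

t_p ≈ 0.000353 s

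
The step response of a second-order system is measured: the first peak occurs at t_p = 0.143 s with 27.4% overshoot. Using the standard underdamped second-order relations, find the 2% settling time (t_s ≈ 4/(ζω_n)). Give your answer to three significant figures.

ζ from %OS: ζ = |ln 0.274|/√(π²+ln²0.274) = 0.381.
From t_p = π/ω_d, ω_d = π/0.143 = 22.0 rad/s, so ω_n = ω_d/√(1−ζ²) = 23.8 rad/s.
t_s ≈ 4/(ζω_n) = 4/(0.381·23.8) = 0.442 s.

t_s ≈ 0.442 s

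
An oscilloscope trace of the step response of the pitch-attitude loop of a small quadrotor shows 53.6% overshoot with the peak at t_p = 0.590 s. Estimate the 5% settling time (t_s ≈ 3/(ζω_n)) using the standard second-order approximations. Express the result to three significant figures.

The overshoot fixes ζ = −ln(OS)/√(π²+ln²(OS)) = 0.195.
t_p = π/ω_d ⇒ ω_d = 5.32 rad/s; then ω_n = ω_d/√(1−ζ²) = 5.43 rad/s.
t_s ≈ 3/(ζω_n) = 3/(0.195·5.43) = 2.84 s.

t_s ≈ 2.84 s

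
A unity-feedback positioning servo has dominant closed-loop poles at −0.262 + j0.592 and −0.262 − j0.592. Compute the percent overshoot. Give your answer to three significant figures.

The poles are at −σ ± jω_d with σ = 0.262 and ω_d = 0.592, so ω_n = √(σ²+ω_d²) = 0.647 rad/s and ζ = σ/ω_n = 0.405.
Overshoot: exp(−π·0.405/√(1−0.405²)) = 0.249, i.e. 24.9%.

%OS ≈ 24.9%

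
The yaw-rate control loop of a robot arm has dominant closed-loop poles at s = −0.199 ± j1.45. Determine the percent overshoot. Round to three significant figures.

The poles are at −σ ± jω_d with σ = 0.199 and ω_d = 1.45, so ω_n = √(σ²+ω_d²) = 1.46 rad/s and ζ = σ/ω_n = 0.136.
Overshoot: exp(−π·0.136/√(1−0.136²)) = 0.650, i.e. 65.0%.

%OS ≈ 65.0%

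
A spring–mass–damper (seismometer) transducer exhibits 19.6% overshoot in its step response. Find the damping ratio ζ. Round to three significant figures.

ζ ≈ 0.460

From %OS = 100·exp(−πζ/√(1−ζ²)), invert to get ζ = −ln(OS)/√(π² + ln²(OS)) with OS = 0.196.
−ln 0.196 = 1.630, so ζ = 1.630/√(π² + 2.656) = 0.460.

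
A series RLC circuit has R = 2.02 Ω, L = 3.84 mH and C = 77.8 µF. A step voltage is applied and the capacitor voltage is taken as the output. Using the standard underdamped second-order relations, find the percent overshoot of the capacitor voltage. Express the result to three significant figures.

For a series RLC circuit (capacitor voltage as output), ω_n = 1/√(LC) = 1/√(3.84 mH · 77.8 µF) = 1830 rad/s.
ζ = (R/2)·√(C/L) = (2.02/2)·√(77.8 µF/3.84 mH) = 0.144.
Overshoot: exp(−π·0.144/√(1−0.144²)) = 0.634, i.e. 63.4%.

%OS ≈ 63.4%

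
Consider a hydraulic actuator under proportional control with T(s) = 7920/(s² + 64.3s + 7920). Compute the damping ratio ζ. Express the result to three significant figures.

ζ ≈ 0.361

Comparing the denominator to s² + 2ζω_n s + ω_n²: ω_n = √7920 = 89.0 rad/s, and 2ζω_n = 64.3 so ζ = 64.3/(2·89.0) = 0.361.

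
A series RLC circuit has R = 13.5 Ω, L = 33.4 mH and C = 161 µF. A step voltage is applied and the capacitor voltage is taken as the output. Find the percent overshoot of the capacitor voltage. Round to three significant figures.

For a series RLC circuit (capacitor voltage as output), ω_n = 1/√(LC) = 1/√(33.4 mH · 161 µF) = 431 rad/s.
ζ = (R/2)·√(C/L) = (13.5/2)·√(161 µF/33.4 mH) = 0.469.
%OS = 100 e^{−πζ/√(1−ζ²)} with ζ = 0.469 gives 18.9%.

%OS ≈ 18.9%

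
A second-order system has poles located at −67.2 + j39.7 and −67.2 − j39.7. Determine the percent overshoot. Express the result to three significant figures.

%OS ≈ 0.490%

The poles are at −σ ± jω_d with σ = 67.2 and ω_d = 39.7, so ω_n = √(σ²+ω_d²) = 78.1 rad/s and ζ = σ/ω_n = 0.861.
Overshoot: exp(−π·0.861/√(1−0.861²)) = 0.00490, i.e. 0.490%.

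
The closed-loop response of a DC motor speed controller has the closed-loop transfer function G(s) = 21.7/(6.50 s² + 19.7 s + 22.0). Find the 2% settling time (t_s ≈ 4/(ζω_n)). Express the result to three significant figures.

t_s ≈ 2.64 s

Dividing through by 6.50: denominator becomes s² + 3.031 s + 3.385.
So ω_n = √3.385 = 1.84 rad/s and ζ = 3.031/(2·1.84) = 0.824.
t_s ≈ 4/(ζω_n) = 2.64 s.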